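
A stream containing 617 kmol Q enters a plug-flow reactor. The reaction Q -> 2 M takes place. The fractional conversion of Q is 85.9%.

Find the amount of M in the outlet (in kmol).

Q reacted = 0.859 × 617 = 530 kmol; ν_Q = −1, so ξ = 530/1 = 530 kmol.
Outlet amounts (n = n₀ + ν ξ):
  Q: 617 − 1(530) = 87
  M: 0 + 2(530) = 1060

1060 kmol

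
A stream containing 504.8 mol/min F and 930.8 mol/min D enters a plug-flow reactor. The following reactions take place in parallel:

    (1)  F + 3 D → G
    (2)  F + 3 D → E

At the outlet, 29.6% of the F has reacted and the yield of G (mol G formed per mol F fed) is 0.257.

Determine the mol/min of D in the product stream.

Yield of G: 1ξ₁ / 504.8 = 0.257 → ξ₁ = 129.7 mol/min.
Conversion of F: 1ξ₁ + 1ξ₂ = 0.296 × 504.8 = 149.4 → ξ₂ = 19.69 mol/min.
Outlet amounts (n = n₀ + Σ ν·ξ):
  F: 504.8 − 1(129.7) − 1(19.69) = 355.4
  D: 930.8 − 3(129.7) − 3(19.69) = 482.5
  G: 0 + 1(129.7) = 129.7
  E: 0 + 1(19.69) = 19.69

483 mol/min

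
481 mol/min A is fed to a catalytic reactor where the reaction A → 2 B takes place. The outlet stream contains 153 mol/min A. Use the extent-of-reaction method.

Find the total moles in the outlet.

809 mol/min

For A: n = n₀ − 1ξ → 153 = 481 − 1ξ, giving ξ = 328 mol/min.
Outlet amounts (n = n₀ + ν ξ):
  A: 481 − 1(328) = 153
  B: 0 + 2(328) = 656
Total out = 153 + 656 = 809 mol/min.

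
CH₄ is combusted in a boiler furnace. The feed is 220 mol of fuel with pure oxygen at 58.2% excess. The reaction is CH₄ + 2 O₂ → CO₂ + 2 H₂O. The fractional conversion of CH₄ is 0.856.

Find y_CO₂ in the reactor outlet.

0.206

Stoichiometric O₂ = 2 × 220 = 440 mol; O₂ fed = 440 × 1.582 = 696.1 mol.
Fuel reacted = 0.856 × 220 → ξ = 188.3 mol.
Outlet (n = n₀ + ν ξ):
  CH₄: 220 − 1(188.3) = 31.68
  O₂: 696.1 − 2(188.3) = 319.4
  CO₂: 0 + 1(188.3) = 188.3
  H₂O: 0 + 2(188.3) = 376.6
Total out = 916.1 mol; y_CO₂ = 188.3 / 916.1 = 0.2056.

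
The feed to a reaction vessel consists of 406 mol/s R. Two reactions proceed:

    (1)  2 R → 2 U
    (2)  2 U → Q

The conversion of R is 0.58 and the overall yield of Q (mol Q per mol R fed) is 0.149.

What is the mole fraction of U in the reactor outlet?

0.331

Conversion of R: R consumed = 2ξ₁ = 0.58 × 406 → ξ₁ = 117.7 mol/s.
Yield of Q: 1ξ₂ / 406 = 0.149 → ξ₂ = 60.49 mol/s.
Outlet amounts (n = n₀ + Σ ν·ξ):
  R: 406 − 2(117.7) = 170.5
  U: 0 + 2(117.7) − 2(60.49) = 114.5
  Q: 0 + 1(60.49) = 60.49
Total out = 345.5 mol/s; y_U = 114.5 / 345.5 = 0.3314.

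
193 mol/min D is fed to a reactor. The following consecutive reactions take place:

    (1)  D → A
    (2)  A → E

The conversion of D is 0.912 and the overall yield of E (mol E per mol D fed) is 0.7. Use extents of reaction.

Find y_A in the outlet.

0.212

Conversion of D: D consumed = 1ξ₁ = 0.912 × 193 → ξ₁ = 176 mol/min.
Yield of E: 1ξ₂ / 193 = 0.7 → ξ₂ = 135.1 mol/min.
Outlet amounts (n = n₀ + Σ ν·ξ):
  D: 193 − 1(176) = 16.98
  A: 0 + 1(176) − 1(135.1) = 40.92
  E: 0 + 1(135.1) = 135.1
Total out = 193 mol/min; y_A = 40.92 / 193 = 0.212.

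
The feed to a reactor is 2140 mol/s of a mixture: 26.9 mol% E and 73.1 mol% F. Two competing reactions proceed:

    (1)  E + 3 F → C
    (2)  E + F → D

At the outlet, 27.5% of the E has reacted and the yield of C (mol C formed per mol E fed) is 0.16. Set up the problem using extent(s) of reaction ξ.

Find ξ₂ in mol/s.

Yield of C: 1ξ₁ / 575.7 = 0.16 → ξ₁ = 92.11 mol/s.
Conversion of E: 1ξ₁ + 1ξ₂ = 0.275 × 575.7 = 158.3 → ξ₂ = 66.2 mol/s.
Outlet amounts (n = n₀ + Σ ν·ξ):
  E: 575.7 − 1(92.11) − 1(66.2) = 417.4
  F: 1564 − 3(92.11) − 1(66.2) = 1222
  C: 0 + 1(92.11) = 92.11
  D: 0 + 1(66.2) = 66.2

ξ₂ = 66.2 mol/s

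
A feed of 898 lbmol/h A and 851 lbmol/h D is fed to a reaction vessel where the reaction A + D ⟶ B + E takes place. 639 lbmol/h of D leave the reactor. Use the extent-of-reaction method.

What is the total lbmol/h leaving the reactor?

1750 lbmol/h

For D: n = n₀ − 1ξ → 639 = 851 − 1ξ, giving ξ = 212 lbmol/h.
Outlet amounts (n = n₀ + ν ξ):
  A: 898 − 1(212) = 686
  D: 851 − 1(212) = 639
  B: 0 + 1(212) = 212
  E: 0 + 1(212) = 212
Total out = 686 + 639 + 212 + 212 = 1749 lbmol/h.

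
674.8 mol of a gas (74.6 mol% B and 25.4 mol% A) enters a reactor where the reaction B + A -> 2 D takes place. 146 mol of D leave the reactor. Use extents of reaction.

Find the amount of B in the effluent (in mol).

For D: n = n₀ + 2ξ → 146 = 0 + 2ξ, giving ξ = 73 mol.
Outlet amounts (n = n₀ + ν ξ):
  B: 503.4 − 1(73) = 430.4
  A: 171.4 − 1(73) = 98.4
  D: 0 + 2(73) = 146

430 mol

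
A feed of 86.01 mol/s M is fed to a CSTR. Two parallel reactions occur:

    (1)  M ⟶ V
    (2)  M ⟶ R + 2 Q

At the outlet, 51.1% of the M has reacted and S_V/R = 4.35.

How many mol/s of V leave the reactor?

35.7 mol/s

Conversion of M: M consumed = 0.511 × 86.01 = 43.95 mol/s = 1ξ₁ + 1ξ₂.
Selectivity: 1ξ₁ / (1ξ₂) = 4.35 → ξ₁ = 4.35 ξ₂.
Substitute: (1·4.35 + 1) ξ₂ = 43.95 → ξ₂ = 8.215 mol/s, ξ₁ = 35.74 mol/s.
Outlet amounts (n = n₀ + Σ ν·ξ):
  M: 86.01 − 1(35.74) − 1(8.215) = 42.06
  V: 0 + 1(35.74) = 35.74
  R: 0 + 1(8.215) = 8.215
  Q: 0 + 2(8.215) = 16.43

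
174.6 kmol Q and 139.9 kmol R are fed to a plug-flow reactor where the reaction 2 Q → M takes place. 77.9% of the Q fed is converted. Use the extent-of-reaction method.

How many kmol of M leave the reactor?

Q reacted = 0.779 × 174.6 = 136 kmol; ν_Q = −2, so ξ = 136/2 = 68.01 kmol.
Outlet amounts (n = n₀ + ν ξ):
  Q: 174.6 − 2(68.01) = 38.59
  M: 0 + 1(68.01) = 68.01
  R: 139.9 (inert)

68 kmol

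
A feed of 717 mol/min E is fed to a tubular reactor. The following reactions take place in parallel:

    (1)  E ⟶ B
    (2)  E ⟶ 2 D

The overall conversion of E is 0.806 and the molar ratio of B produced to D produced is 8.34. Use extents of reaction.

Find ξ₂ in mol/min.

Conversion of E: E consumed = 0.806 × 717 = 577.9 mol/min = 1ξ₁ + 1ξ₂.
Selectivity: 1ξ₁ / (2ξ₂) = 8.34 → ξ₁ = 16.68 ξ₂.
Substitute: (1·16.68 + 1) ξ₂ = 577.9 → ξ₂ = 32.69 mol/min, ξ₁ = 545.2 mol/min.
Outlet amounts (n = n₀ + Σ ν·ξ):
  E: 717 − 1(545.2) − 1(32.69) = 139.1
  B: 0 + 1(545.2) = 545.2
  D: 0 + 2(32.69) = 65.37

ξ₂ = 32.7 mol/min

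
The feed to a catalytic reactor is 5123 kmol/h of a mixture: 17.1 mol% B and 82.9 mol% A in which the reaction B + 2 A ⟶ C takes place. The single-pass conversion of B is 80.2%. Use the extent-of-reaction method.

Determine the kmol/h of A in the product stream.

B reacted = 0.802 × 876 = 702.6 kmol/h; ν_B = −1, so ξ = 702.6/1 = 702.6 kmol/h.
Outlet amounts (n = n₀ + ν ξ):
  B: 876 − 1(702.6) = 173.5
  A: 4247 − 2(702.6) = 2842
  C: 0 + 1(702.6) = 702.6

2840 kmol/h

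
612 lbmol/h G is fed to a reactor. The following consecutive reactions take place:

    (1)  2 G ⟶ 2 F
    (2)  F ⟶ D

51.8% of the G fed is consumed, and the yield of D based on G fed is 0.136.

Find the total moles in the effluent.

Conversion of G: G consumed = 2ξ₁ = 0.518 × 612 → ξ₁ = 158.5 lbmol/h.
Yield of D: 1ξ₂ / 612 = 0.136 → ξ₂ = 83.23 lbmol/h.
Outlet amounts (n = n₀ + Σ ν·ξ):
  G: 612 − 2(158.5) = 295
  F: 0 + 2(158.5) − 1(83.23) = 233.8
  D: 0 + 1(83.23) = 83.23
Total out = 295 + 233.8 + 83.23 = 612 lbmol/h.

612 lbmol/h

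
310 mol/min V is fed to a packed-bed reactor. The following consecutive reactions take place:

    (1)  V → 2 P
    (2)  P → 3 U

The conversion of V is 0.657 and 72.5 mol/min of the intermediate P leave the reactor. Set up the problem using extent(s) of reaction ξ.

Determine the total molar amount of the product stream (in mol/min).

Conversion of V: V consumed = 1ξ₁ = 0.657 × 310 → ξ₁ = 203.7 mol/min.
P balance: n_P = 0 + 2ξ₁ − 1ξ₂ = 72.5 → ξ₂ = (2·203.7 − 72.5)/1 = 334.8 mol/min.
Outlet amounts (n = n₀ + Σ ν·ξ):
  V: 310 − 1(203.7) = 106.3
  P: 0 + 2(203.7) − 1(334.8) = 72.5
  U: 0 + 3(334.8) = 1005
Total out = 106.3 + 72.5 + 1005 = 1183 mol/min.

1180 mol/min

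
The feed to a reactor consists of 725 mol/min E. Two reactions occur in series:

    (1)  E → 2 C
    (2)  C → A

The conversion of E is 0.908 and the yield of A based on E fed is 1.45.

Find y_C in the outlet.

0.192

Conversion of E: E consumed = 1ξ₁ = 0.908 × 725 → ξ₁ = 658.3 mol/min.
Yield of A: 1ξ₂ / 725 = 1.45 → ξ₂ = 1051 mol/min.
Outlet amounts (n = n₀ + Σ ν·ξ):
  E: 725 − 1(658.3) = 66.7
  C: 0 + 2(658.3) − 1(1051) = 265.4
  A: 0 + 1(1051) = 1051
Total out = 1383 mol/min; y_C = 265.4 / 1383 = 0.1918.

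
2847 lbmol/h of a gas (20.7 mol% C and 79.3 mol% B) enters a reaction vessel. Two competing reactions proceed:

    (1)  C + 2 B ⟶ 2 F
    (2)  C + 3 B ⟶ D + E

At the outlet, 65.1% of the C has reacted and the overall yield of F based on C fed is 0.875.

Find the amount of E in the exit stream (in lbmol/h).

Yield of F: 2ξ₁ / 589.3 = 0.875 → ξ₁ = 257.8 lbmol/h.
Conversion of C: 1ξ₁ + 1ξ₂ = 0.651 × 589.3 = 383.7 → ξ₂ = 125.8 lbmol/h.
Outlet amounts (n = n₀ + Σ ν·ξ):
  C: 589.3 − 1(257.8) − 1(125.8) = 205.7
  B: 2258 − 2(257.8) − 3(125.8) = 1365
  F: 0 + 2(257.8) = 515.7
  D: 0 + 1(125.8) = 125.8
  E: 0 + 1(125.8) = 125.8

126 lbmol/h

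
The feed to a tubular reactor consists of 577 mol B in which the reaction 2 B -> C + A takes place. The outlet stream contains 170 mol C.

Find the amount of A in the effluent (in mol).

For C: n = n₀ + 1ξ → 170 = 0 + 1ξ, giving ξ = 170 mol.
Outlet amounts (n = n₀ + ν ξ):
  B: 577 − 2(170) = 237
  C: 0 + 1(170) = 170
  A: 0 + 1(170) = 170

170 mol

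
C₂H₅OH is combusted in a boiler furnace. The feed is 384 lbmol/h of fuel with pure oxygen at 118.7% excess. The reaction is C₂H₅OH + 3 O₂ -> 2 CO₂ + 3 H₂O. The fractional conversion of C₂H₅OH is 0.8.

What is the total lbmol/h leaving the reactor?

Stoichiometric O₂ = 3 × 384 = 1152 lbmol/h; O₂ fed = 1152 × 2.187 = 2519 lbmol/h.
Fuel reacted = 0.8 × 384 → ξ = 307.2 lbmol/h.
Outlet (n = n₀ + ν ξ):
  C₂H₅OH: 384 − 1(307.2) = 76.8
  O₂: 2519 − 3(307.2) = 1598
  CO₂: 0 + 2(307.2) = 614.4
  H₂O: 0 + 3(307.2) = 921.6
Total out = 76.8 + 1598 + 614.4 + 921.6 = 3211 lbmol/h.

3210 lbmol/h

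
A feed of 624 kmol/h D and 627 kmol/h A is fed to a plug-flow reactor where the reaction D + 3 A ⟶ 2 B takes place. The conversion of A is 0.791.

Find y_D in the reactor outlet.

0.498

A reacted = 0.791 × 627 = 496 kmol/h; ν_A = −3, so ξ = 496/3 = 165.3 kmol/h.
Outlet amounts (n = n₀ + ν ξ):
  D: 624 − 1(165.3) = 458.7
  A: 627 − 3(165.3) = 131
  B: 0 + 2(165.3) = 330.6
Total out = 920.4 kmol/h; y_D = 458.7 / 920.4 = 0.4984.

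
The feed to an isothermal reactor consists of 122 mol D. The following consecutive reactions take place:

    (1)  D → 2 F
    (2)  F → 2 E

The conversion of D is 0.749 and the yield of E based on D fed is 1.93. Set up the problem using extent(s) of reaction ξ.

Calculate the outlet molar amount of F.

65 mol

Conversion of D: D consumed = 1ξ₁ = 0.749 × 122 → ξ₁ = 91.38 mol.
Yield of E: 2ξ₂ / 122 = 1.93 → ξ₂ = 117.7 mol.
Outlet amounts (n = n₀ + Σ ν·ξ):
  D: 122 − 1(91.38) = 30.62
  F: 0 + 2(91.38) − 1(117.7) = 65.03
  E: 0 + 2(117.7) = 235.5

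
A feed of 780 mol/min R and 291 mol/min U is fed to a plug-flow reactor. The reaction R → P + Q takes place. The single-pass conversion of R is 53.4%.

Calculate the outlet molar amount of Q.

R reacted = 0.534 × 780 = 416.5 mol/min; ν_R = −1, so ξ = 416.5/1 = 416.5 mol/min.
Outlet amounts (n = n₀ + ν ξ):
  R: 780 − 1(416.5) = 363.5
  P: 0 + 1(416.5) = 416.5
  Q: 0 + 1(416.5) = 416.5
  U: 291 (inert)

417 mol/min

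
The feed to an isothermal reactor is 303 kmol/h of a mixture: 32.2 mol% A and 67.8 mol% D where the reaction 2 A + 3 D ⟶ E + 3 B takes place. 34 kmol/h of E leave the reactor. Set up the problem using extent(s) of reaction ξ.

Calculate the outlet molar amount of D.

103 kmol/h

For E: n = n₀ + 1ξ → 34 = 0 + 1ξ, giving ξ = 34 kmol/h.
Outlet amounts (n = n₀ + ν ξ):
  A: 97.57 − 2(34) = 29.57
  D: 205.4 − 3(34) = 103.4
  E: 0 + 1(34) = 34
  B: 0 + 3(34) = 102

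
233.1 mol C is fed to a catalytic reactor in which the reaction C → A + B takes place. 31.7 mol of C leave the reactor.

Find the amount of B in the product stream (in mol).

For C: n = n₀ − 1ξ → 31.7 = 233.1 − 1ξ, giving ξ = 201.4 mol.
Outlet amounts (n = n₀ + ν ξ):
  C: 233.1 − 1(201.4) = 31.7
  A: 0 + 1(201.4) = 201.4
  B: 0 + 1(201.4) = 201.4

201 mol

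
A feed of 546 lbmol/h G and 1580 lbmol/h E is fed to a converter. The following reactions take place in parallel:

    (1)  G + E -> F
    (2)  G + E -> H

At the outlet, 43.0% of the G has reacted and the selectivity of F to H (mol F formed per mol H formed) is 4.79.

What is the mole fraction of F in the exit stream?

Conversion of G: G consumed = 0.43 × 546 = 234.8 lbmol/h = 1ξ₁ + 1ξ₂.
Selectivity: 1ξ₁ / (1ξ₂) = 4.79 → ξ₁ = 4.79 ξ₂.
Substitute: (1·4.79 + 1) ξ₂ = 234.8 → ξ₂ = 40.55 lbmol/h, ξ₁ = 194.2 lbmol/h.
Outlet amounts (n = n₀ + Σ ν·ξ):
  G: 546 − 1(194.2) − 1(40.55) = 311.2
  E: 1580 − 1(194.2) − 1(40.55) = 1345
  F: 0 + 1(194.2) = 194.2
  H: 0 + 1(40.55) = 40.55
Total out = 1891 lbmol/h; y_F = 194.2 / 1891 = 0.1027.

0.103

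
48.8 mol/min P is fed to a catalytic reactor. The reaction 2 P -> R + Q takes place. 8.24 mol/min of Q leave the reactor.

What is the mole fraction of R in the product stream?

0.169

For Q: n = n₀ + 1ξ → 8.24 = 0 + 1ξ, giving ξ = 8.24 mol/min.
Outlet amounts (n = n₀ + ν ξ):
  P: 48.8 − 2(8.24) = 32.32
  R: 0 + 1(8.24) = 8.24
  Q: 0 + 1(8.24) = 8.24
Total out = 48.8 mol/min; y_R = 8.24 / 48.8 = 0.1689.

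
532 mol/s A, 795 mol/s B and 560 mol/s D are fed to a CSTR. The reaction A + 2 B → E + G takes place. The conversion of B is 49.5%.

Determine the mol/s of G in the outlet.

197 mol/s

B reacted = 0.495 × 795 = 393.5 mol/s; ν_B = −2, so ξ = 393.5/2 = 196.8 mol/s.
Outlet amounts (n = n₀ + ν ξ):
  A: 532 − 1(196.8) = 335.2
  B: 795 − 2(196.8) = 401.5
  E: 0 + 1(196.8) = 196.8
  G: 0 + 1(196.8) = 196.8
  D: 560 (inert)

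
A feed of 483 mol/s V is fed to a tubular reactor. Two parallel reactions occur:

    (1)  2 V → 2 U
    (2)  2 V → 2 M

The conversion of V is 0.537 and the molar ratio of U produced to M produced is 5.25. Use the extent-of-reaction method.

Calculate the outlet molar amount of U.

Conversion of V: V consumed = 0.537 × 483 = 259.4 mol/s = 2ξ₁ + 2ξ₂.
Selectivity: 2ξ₁ / (2ξ₂) = 5.25 → ξ₁ = 5.25 ξ₂.
Substitute: (2·5.25 + 2) ξ₂ = 259.4 → ξ₂ = 20.75 mol/s, ξ₁ = 108.9 mol/s.
Outlet amounts (n = n₀ + Σ ν·ξ):
  V: 483 − 2(108.9) − 2(20.75) = 223.6
  U: 0 + 2(108.9) = 217.9
  M: 0 + 2(20.75) = 41.5

218 mol/s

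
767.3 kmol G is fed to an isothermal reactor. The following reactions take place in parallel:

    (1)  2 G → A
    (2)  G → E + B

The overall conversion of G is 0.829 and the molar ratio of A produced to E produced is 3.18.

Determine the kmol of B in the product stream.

Conversion of G: G consumed = 0.829 × 767.3 = 636.1 kmol = 2ξ₁ + 1ξ₂.
Selectivity: 1ξ₁ / (1ξ₂) = 3.18 → ξ₁ = 3.18 ξ₂.
Substitute: (2·3.18 + 1) ξ₂ = 636.1 → ξ₂ = 86.43 kmol, ξ₁ = 274.8 kmol.
Outlet amounts (n = n₀ + Σ ν·ξ):
  G: 767.3 − 2(274.8) − 1(86.43) = 131.2
  A: 0 + 1(274.8) = 274.8
  E: 0 + 1(86.43) = 86.43
  B: 0 + 1(86.43) = 86.43

86.4 kmol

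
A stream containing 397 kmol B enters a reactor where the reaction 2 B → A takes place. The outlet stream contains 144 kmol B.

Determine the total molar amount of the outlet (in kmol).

For B: n = n₀ − 2ξ → 144 = 397 − 2ξ, giving ξ = 126.5 kmol.
Outlet amounts (n = n₀ + ν ξ):
  B: 397 − 2(126.5) = 144
  A: 0 + 1(126.5) = 126.5
Total out = 144 + 126.5 = 270.5 kmol.

270 kmol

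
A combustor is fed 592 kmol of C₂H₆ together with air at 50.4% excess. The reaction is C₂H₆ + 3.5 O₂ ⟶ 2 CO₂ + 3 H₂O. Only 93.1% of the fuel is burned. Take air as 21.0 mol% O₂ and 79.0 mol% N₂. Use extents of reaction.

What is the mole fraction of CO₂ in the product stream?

Stoichiometric O₂ = 3.5 × 592 = 2072 kmol; O₂ fed = 2072 × 1.504 = 3116 kmol.
N₂ fed = 3116 × 79/21 = 11720 kmol.
Fuel reacted = 0.931 × 592 → ξ = 551.2 kmol.
Outlet (n = n₀ + ν ξ):
  C₂H₆: 592 − 1(551.2) = 40.85
  O₂: 3116 − 3.5(551.2) = 1187
  N₂: 11720 (inert)
  CO₂: 0 + 2(551.2) = 1102
  H₂O: 0 + 3(551.2) = 1653
Total out = 15710 kmol; y_CO₂ = 1102 / 15710 = 0.07018.

0.0702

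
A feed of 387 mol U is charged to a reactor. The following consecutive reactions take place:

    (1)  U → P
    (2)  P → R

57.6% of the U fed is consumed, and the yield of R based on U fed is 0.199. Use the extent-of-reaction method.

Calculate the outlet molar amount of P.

Conversion of U: U consumed = 1ξ₁ = 0.576 × 387 → ξ₁ = 222.9 mol.
Yield of R: 1ξ₂ / 387 = 0.199 → ξ₂ = 77.01 mol.
Outlet amounts (n = n₀ + Σ ν·ξ):
  U: 387 − 1(222.9) = 164.1
  P: 0 + 1(222.9) − 1(77.01) = 145.9
  R: 0 + 1(77.01) = 77.01

146 mol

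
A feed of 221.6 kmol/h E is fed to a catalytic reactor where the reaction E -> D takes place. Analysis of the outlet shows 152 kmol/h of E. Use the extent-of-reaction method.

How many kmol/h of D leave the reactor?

For E: n = n₀ − 1ξ → 152 = 221.6 − 1ξ, giving ξ = 69.6 kmol/h.
Outlet amounts (n = n₀ + ν ξ):
  E: 221.6 − 1(69.6) = 152
  D: 0 + 1(69.6) = 69.6

69.6 kmol/h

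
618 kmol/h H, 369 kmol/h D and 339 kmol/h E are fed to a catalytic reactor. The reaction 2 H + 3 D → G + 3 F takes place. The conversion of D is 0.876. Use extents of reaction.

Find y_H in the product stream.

0.33

D reacted = 0.876 × 369 = 323.2 kmol/h; ν_D = −3, so ξ = 323.2/3 = 107.7 kmol/h.
Outlet amounts (n = n₀ + ν ξ):
  H: 618 − 2(107.7) = 402.5
  D: 369 − 3(107.7) = 45.76
  G: 0 + 1(107.7) = 107.7
  F: 0 + 3(107.7) = 323.2
  E: 339 (inert)
Total out = 1218 kmol/h; y_H = 402.5 / 1218 = 0.3304.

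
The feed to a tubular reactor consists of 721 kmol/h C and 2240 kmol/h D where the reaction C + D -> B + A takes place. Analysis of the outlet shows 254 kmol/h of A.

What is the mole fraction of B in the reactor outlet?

For A: n = n₀ + 1ξ → 254 = 0 + 1ξ, giving ξ = 254 kmol/h.
Outlet amounts (n = n₀ + ν ξ):
  C: 721 − 1(254) = 467
  D: 2240 − 1(254) = 1986
  B: 0 + 1(254) = 254
  A: 0 + 1(254) = 254
Total out = 2961 kmol/h; y_B = 254 / 2961 = 0.08578.

0.0858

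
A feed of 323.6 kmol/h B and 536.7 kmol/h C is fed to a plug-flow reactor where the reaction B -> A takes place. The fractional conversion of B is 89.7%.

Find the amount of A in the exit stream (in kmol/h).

290 kmol/h

B reacted = 0.897 × 323.6 = 290.3 kmol/h; ν_B = −1, so ξ = 290.3/1 = 290.3 kmol/h.
Outlet amounts (n = n₀ + ν ξ):
  B: 323.6 − 1(290.3) = 33.33
  A: 0 + 1(290.3) = 290.3
  C: 536.7 (inert)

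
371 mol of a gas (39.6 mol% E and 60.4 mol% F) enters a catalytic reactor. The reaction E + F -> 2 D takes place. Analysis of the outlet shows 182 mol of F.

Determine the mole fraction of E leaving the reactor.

For F: n = n₀ − 1ξ → 182 = 224.1 − 1ξ, giving ξ = 42.08 mol.
Outlet amounts (n = n₀ + ν ξ):
  E: 146.9 − 1(42.08) = 104.8
  F: 224.1 − 1(42.08) = 182
  D: 0 + 2(42.08) = 84.17
Total out = 371 mol; y_E = 104.8 / 371 = 0.2826.

0.283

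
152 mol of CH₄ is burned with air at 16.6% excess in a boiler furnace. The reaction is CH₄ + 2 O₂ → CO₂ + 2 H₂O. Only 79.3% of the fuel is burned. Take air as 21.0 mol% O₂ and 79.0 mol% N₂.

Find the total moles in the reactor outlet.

1840 mol

Stoichiometric O₂ = 2 × 152 = 304 mol; O₂ fed = 304 × 1.166 = 354.5 mol.
N₂ fed = 354.5 × 79/21 = 1333 mol.
Fuel reacted = 0.793 × 152 → ξ = 120.5 mol.
Outlet (n = n₀ + ν ξ):
  CH₄: 152 − 1(120.5) = 31.46
  O₂: 354.5 − 2(120.5) = 113.4
  N₂: 1333 (inert)
  CO₂: 0 + 1(120.5) = 120.5
  H₂O: 0 + 2(120.5) = 241.1
Total out = 31.46 + 113.4 + 1333 + 120.5 + 241.1 = 1840 mol.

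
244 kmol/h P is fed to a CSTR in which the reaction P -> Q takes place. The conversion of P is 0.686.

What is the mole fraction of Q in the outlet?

P reacted = 0.686 × 244 = 167.4 kmol/h; ν_P = −1, so ξ = 167.4/1 = 167.4 kmol/h.
Outlet amounts (n = n₀ + ν ξ):
  P: 244 − 1(167.4) = 76.62
  Q: 0 + 1(167.4) = 167.4
Total out = 244 kmol/h; y_Q = 167.4 / 244 = 0.686.

0.686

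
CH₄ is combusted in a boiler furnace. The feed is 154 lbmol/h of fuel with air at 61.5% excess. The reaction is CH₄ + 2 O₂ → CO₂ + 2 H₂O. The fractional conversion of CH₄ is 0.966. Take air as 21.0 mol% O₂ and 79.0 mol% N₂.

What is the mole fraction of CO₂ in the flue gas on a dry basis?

0.0669

Stoichiometric O₂ = 2 × 154 = 308 lbmol/h; O₂ fed = 308 × 1.615 = 497.4 lbmol/h.
N₂ fed = 497.4 × 79/21 = 1871 lbmol/h.
Fuel reacted = 0.966 × 154 → ξ = 148.8 lbmol/h.
Outlet (n = n₀ + ν ξ):
  CH₄: 154 − 1(148.8) = 5.236
  O₂: 497.4 − 2(148.8) = 199.9
  N₂: 1871 (inert)
  CO₂: 0 + 1(148.8) = 148.8
  H₂O: 0 + 2(148.8) = 297.5
Dry total = 2225 lbmol/h; y_CO₂ (dry) = 148.8 / 2225 = 0.06686.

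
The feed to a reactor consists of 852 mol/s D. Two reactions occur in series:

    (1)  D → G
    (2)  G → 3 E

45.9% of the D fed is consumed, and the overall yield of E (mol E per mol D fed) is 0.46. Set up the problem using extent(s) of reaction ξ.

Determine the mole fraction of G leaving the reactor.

0.234

Conversion of D: D consumed = 1ξ₁ = 0.459 × 852 → ξ₁ = 391.1 mol/s.
Yield of E: 3ξ₂ / 852 = 0.46 → ξ₂ = 130.6 mol/s.
Outlet amounts (n = n₀ + Σ ν·ξ):
  D: 852 − 1(391.1) = 460.9
  G: 0 + 1(391.1) − 1(130.6) = 260.4
  E: 0 + 3(130.6) = 391.9
Total out = 1113 mol/s; y_G = 260.4 / 1113 = 0.2339.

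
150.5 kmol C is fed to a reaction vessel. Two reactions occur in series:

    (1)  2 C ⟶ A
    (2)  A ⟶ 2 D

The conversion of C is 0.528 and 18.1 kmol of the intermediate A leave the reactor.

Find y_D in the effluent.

Conversion of C: C consumed = 2ξ₁ = 0.528 × 150.5 → ξ₁ = 39.73 kmol.
A balance: n_A = 0 + 1ξ₁ − 1ξ₂ = 18.1 → ξ₂ = (1·39.73 − 18.1)/1 = 21.63 kmol.
Outlet amounts (n = n₀ + Σ ν·ξ):
  C: 150.5 − 2(39.73) = 71.04
  A: 0 + 1(39.73) − 1(21.63) = 18.1
  D: 0 + 2(21.63) = 43.26
Total out = 132.4 kmol; y_D = 43.26 / 132.4 = 0.3268.

0.327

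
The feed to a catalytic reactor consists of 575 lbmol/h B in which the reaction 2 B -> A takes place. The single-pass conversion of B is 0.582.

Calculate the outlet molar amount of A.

B reacted = 0.582 × 575 = 334.6 lbmol/h; ν_B = −2, so ξ = 334.6/2 = 167.3 lbmol/h.
Outlet amounts (n = n₀ + ν ξ):
  B: 575 − 2(167.3) = 240.4
  A: 0 + 1(167.3) = 167.3

167 lbmol/h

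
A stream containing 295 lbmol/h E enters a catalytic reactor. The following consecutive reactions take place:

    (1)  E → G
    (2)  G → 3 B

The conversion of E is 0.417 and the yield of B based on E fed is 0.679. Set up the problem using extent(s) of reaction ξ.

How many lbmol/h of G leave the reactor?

56.2 lbmol/h

Conversion of E: E consumed = 1ξ₁ = 0.417 × 295 → ξ₁ = 123 lbmol/h.
Yield of B: 3ξ₂ / 295 = 0.679 → ξ₂ = 66.77 lbmol/h.
Outlet amounts (n = n₀ + Σ ν·ξ):
  E: 295 − 1(123) = 172
  G: 0 + 1(123) − 1(66.77) = 56.25
  B: 0 + 3(66.77) = 200.3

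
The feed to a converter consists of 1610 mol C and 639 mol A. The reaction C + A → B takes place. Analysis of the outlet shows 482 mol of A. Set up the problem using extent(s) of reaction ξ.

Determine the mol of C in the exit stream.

For A: n = n₀ − 1ξ → 482 = 639 − 1ξ, giving ξ = 157 mol.
Outlet amounts (n = n₀ + ν ξ):
  C: 1610 − 1(157) = 1453
  A: 639 − 1(157) = 482
  B: 0 + 1(157) = 157

1450 mol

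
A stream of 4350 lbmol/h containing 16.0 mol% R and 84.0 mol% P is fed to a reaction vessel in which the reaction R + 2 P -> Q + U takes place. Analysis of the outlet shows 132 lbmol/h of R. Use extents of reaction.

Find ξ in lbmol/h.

For R: n = n₀ − 1ξ → 132 = 696 − 1ξ, giving ξ = 564 lbmol/h.
Outlet amounts (n = n₀ + ν ξ):
  R: 696 − 1(564) = 132
  P: 3654 − 2(564) = 2526
  Q: 0 + 1(564) = 564
  U: 0 + 1(564) = 564

ξ = 564 lbmol/h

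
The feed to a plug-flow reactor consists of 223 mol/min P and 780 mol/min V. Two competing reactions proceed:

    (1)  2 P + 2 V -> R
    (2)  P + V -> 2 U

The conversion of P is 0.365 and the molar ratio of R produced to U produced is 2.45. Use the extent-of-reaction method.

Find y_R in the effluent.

Conversion of P: P consumed = 0.365 × 223 = 81.39 mol/min = 2ξ₁ + 1ξ₂.
Selectivity: 1ξ₁ / (2ξ₂) = 2.45 → ξ₁ = 4.9 ξ₂.
Substitute: (2·4.9 + 1) ξ₂ = 81.39 → ξ₂ = 7.537 mol/min, ξ₁ = 36.93 mol/min.
Outlet amounts (n = n₀ + Σ ν·ξ):
  P: 223 − 2(36.93) − 1(7.537) = 141.6
  V: 780 − 2(36.93) − 1(7.537) = 698.6
  R: 0 + 1(36.93) = 36.93
  U: 0 + 2(7.537) = 15.07
Total out = 892.2 mol/min; y_R = 36.93 / 892.2 = 0.04139.

0.0414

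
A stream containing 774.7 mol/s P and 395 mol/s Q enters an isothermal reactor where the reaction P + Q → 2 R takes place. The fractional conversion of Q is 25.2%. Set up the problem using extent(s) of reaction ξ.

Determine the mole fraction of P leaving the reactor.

Q reacted = 0.252 × 395 = 99.54 mol/s; ν_Q = −1, so ξ = 99.54/1 = 99.54 mol/s.
Outlet amounts (n = n₀ + ν ξ):
  P: 774.7 − 1(99.54) = 675.2
  Q: 395 − 1(99.54) = 295.5
  R: 0 + 2(99.54) = 199.1
Total out = 1170 mol/s; y_P = 675.2 / 1170 = 0.5772.

0.577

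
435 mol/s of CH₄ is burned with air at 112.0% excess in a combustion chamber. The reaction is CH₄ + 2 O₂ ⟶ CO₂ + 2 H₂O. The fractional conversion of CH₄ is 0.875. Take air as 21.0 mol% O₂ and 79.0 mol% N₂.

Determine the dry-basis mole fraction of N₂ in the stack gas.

0.82

Stoichiometric O₂ = 2 × 435 = 870 mol/s; O₂ fed = 870 × 2.120 = 1844 mol/s.
N₂ fed = 1844 × 79/21 = 6938 mol/s.
Fuel reacted = 0.875 × 435 → ξ = 380.6 mol/s.
Outlet (n = n₀ + ν ξ):
  CH₄: 435 − 1(380.6) = 54.38
  O₂: 1844 − 2(380.6) = 1083
  N₂: 6938 (inert)
  CO₂: 0 + 1(380.6) = 380.6
  H₂O: 0 + 2(380.6) = 761.2
Dry total = 8457 mol/s; y_N₂ (dry) = 6938 / 8457 = 0.8205.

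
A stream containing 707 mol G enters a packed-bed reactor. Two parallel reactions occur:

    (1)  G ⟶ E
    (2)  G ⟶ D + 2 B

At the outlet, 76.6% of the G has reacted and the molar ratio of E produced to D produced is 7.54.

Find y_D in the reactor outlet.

Conversion of G: G consumed = 0.766 × 707 = 541.6 mol = 1ξ₁ + 1ξ₂.
Selectivity: 1ξ₁ / (1ξ₂) = 7.54 → ξ₁ = 7.54 ξ₂.
Substitute: (1·7.54 + 1) ξ₂ = 541.6 → ξ₂ = 63.41 mol, ξ₁ = 478.1 mol.
Outlet amounts (n = n₀ + Σ ν·ξ):
  G: 707 − 1(478.1) − 1(63.41) = 165.4
  E: 0 + 1(478.1) = 478.1
  D: 0 + 1(63.41) = 63.41
  B: 0 + 2(63.41) = 126.8
Total out = 833.8 mol; y_D = 63.41 / 833.8 = 0.07605.

0.0761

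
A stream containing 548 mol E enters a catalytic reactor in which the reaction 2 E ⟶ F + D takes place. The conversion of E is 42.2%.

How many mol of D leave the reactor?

E reacted = 0.422 × 548 = 231.3 mol; ν_E = −2, so ξ = 231.3/2 = 115.6 mol.
Outlet amounts (n = n₀ + ν ξ):
  E: 548 − 2(115.6) = 316.7
  F: 0 + 1(115.6) = 115.6
  D: 0 + 1(115.6) = 115.6

116 mol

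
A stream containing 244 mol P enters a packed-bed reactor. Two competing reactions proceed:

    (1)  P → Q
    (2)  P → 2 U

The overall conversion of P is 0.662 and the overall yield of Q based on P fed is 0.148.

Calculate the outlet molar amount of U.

251 mol

Yield of Q: 1ξ₁ / 244 = 0.148 → ξ₁ = 36.11 mol.
Conversion of P: 1ξ₁ + 1ξ₂ = 0.662 × 244 = 161.5 → ξ₂ = 125.4 mol.
Outlet amounts (n = n₀ + Σ ν·ξ):
  P: 244 − 1(36.11) − 1(125.4) = 82.47
  Q: 0 + 1(36.11) = 36.11
  U: 0 + 2(125.4) = 250.8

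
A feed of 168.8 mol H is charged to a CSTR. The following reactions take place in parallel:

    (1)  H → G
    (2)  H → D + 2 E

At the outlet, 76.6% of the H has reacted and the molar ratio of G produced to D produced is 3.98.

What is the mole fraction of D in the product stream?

Conversion of H: H consumed = 0.766 × 168.8 = 129.3 mol = 1ξ₁ + 1ξ₂.
Selectivity: 1ξ₁ / (1ξ₂) = 3.98 → ξ₁ = 3.98 ξ₂.
Substitute: (1·3.98 + 1) ξ₂ = 129.3 → ξ₂ = 25.96 mol, ξ₁ = 103.3 mol.
Outlet amounts (n = n₀ + Σ ν·ξ):
  H: 168.8 − 1(103.3) − 1(25.96) = 39.5
  G: 0 + 1(103.3) = 103.3
  D: 0 + 1(25.96) = 25.96
  E: 0 + 2(25.96) = 51.93
Total out = 220.7 mol; y_D = 25.96 / 220.7 = 0.1176.

0.118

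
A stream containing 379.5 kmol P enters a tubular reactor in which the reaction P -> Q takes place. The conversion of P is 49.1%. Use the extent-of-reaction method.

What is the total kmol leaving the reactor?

380 kmol

P reacted = 0.491 × 379.5 = 186.3 kmol; ν_P = −1, so ξ = 186.3/1 = 186.3 kmol.
Outlet amounts (n = n₀ + ν ξ):
  P: 379.5 − 1(186.3) = 193.2
  Q: 0 + 1(186.3) = 186.3
Total out = 193.2 + 186.3 = 379.5 kmol.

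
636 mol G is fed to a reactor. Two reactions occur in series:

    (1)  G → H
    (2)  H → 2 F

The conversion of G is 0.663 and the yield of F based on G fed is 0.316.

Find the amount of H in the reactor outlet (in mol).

Conversion of G: G consumed = 1ξ₁ = 0.663 × 636 → ξ₁ = 421.7 mol.
Yield of F: 2ξ₂ / 636 = 0.316 → ξ₂ = 100.5 mol.
Outlet amounts (n = n₀ + Σ ν·ξ):
  G: 636 − 1(421.7) = 214.3
  H: 0 + 1(421.7) − 1(100.5) = 321.2
  F: 0 + 2(100.5) = 201

321 mol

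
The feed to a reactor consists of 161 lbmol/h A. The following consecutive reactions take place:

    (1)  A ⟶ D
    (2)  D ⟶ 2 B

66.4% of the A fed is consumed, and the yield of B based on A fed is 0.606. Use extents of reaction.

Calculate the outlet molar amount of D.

58.1 lbmol/h

Conversion of A: A consumed = 1ξ₁ = 0.664 × 161 → ξ₁ = 106.9 lbmol/h.
Yield of B: 2ξ₂ / 161 = 0.606 → ξ₂ = 48.78 lbmol/h.
Outlet amounts (n = n₀ + Σ ν·ξ):
  A: 161 − 1(106.9) = 54.1
  D: 0 + 1(106.9) − 1(48.78) = 58.12
  B: 0 + 2(48.78) = 97.57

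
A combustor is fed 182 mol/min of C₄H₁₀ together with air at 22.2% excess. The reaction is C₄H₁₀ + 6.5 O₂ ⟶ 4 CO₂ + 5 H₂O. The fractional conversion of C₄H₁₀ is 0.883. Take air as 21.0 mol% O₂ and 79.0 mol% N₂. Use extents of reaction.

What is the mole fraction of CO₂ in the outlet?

Stoichiometric O₂ = 6.5 × 182 = 1183 mol/min; O₂ fed = 1183 × 1.222 = 1446 mol/min.
N₂ fed = 1446 × 79/21 = 5438 mol/min.
Fuel reacted = 0.883 × 182 → ξ = 160.7 mol/min.
Outlet (n = n₀ + ν ξ):
  C₄H₁₀: 182 − 1(160.7) = 21.29
  O₂: 1446 − 6.5(160.7) = 401
  N₂: 5438 (inert)
  CO₂: 0 + 4(160.7) = 642.8
  H₂O: 0 + 5(160.7) = 803.5
Total out = 7307 mol/min; y_CO₂ = 642.8 / 7307 = 0.08797.

0.088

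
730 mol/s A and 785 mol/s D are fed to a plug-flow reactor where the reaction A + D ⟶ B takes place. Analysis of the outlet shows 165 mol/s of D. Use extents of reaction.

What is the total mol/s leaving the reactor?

895 mol/s

For D: n = n₀ − 1ξ → 165 = 785 − 1ξ, giving ξ = 620 mol/s.
Outlet amounts (n = n₀ + ν ξ):
  A: 730 − 1(620) = 110
  D: 785 − 1(620) = 165
  B: 0 + 1(620) = 620
Total out = 110 + 165 + 620 = 895 mol/s.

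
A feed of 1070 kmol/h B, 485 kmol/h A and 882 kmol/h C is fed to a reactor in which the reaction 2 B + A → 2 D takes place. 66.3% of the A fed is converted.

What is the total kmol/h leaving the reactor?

A reacted = 0.663 × 485 = 321.6 kmol/h; ν_A = −1, so ξ = 321.6/1 = 321.6 kmol/h.
Outlet amounts (n = n₀ + ν ξ):
  B: 1070 − 2(321.6) = 426.9
  A: 485 − 1(321.6) = 163.4
  D: 0 + 2(321.6) = 643.1
  C: 882 (inert)
Total out = 426.9 + 163.4 + 643.1 + 882 = 2115 kmol/h.

2120 kmol/h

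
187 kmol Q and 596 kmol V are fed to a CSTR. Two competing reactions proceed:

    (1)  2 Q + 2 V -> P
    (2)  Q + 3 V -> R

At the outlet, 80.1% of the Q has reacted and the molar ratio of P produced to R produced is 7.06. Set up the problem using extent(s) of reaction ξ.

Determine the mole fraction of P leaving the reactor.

0.129

Conversion of Q: Q consumed = 0.801 × 187 = 149.8 kmol = 2ξ₁ + 1ξ₂.
Selectivity: 1ξ₁ / (1ξ₂) = 7.06 → ξ₁ = 7.06 ξ₂.
Substitute: (2·7.06 + 1) ξ₂ = 149.8 → ξ₂ = 9.907 kmol, ξ₁ = 69.94 kmol.
Outlet amounts (n = n₀ + Σ ν·ξ):
  Q: 187 − 2(69.94) − 1(9.907) = 37.21
  V: 596 − 2(69.94) − 3(9.907) = 426.4
  P: 0 + 1(69.94) = 69.94
  R: 0 + 1(9.907) = 9.907
Total out = 543.5 kmol; y_P = 69.94 / 543.5 = 0.1287.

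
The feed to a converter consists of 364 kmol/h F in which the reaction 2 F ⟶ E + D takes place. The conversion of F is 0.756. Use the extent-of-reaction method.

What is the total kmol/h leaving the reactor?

F reacted = 0.756 × 364 = 275.2 kmol/h; ν_F = −2, so ξ = 275.2/2 = 137.6 kmol/h.
Outlet amounts (n = n₀ + ν ξ):
  F: 364 − 2(137.6) = 88.82
  E: 0 + 1(137.6) = 137.6
  D: 0 + 1(137.6) = 137.6
Total out = 88.82 + 137.6 + 137.6 = 364 kmol/h.

364 kmol/h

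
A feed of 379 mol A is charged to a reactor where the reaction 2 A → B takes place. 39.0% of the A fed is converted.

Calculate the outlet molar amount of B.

A reacted = 0.39 × 379 = 147.8 mol; ν_A = −2, so ξ = 147.8/2 = 73.91 mol.
Outlet amounts (n = n₀ + ν ξ):
  A: 379 − 2(73.91) = 231.2
  B: 0 + 1(73.91) = 73.91

73.9 mol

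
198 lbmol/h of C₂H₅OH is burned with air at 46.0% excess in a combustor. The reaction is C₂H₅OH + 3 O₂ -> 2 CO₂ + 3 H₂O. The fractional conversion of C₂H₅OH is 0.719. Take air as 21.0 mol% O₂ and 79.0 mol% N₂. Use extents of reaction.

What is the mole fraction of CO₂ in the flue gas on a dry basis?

Stoichiometric O₂ = 3 × 198 = 594 lbmol/h; O₂ fed = 594 × 1.460 = 867.2 lbmol/h.
N₂ fed = 867.2 × 79/21 = 3262 lbmol/h.
Fuel reacted = 0.719 × 198 → ξ = 142.4 lbmol/h.
Outlet (n = n₀ + ν ξ):
  C₂H₅OH: 198 − 1(142.4) = 55.64
  O₂: 867.2 − 3(142.4) = 440.2
  N₂: 3262 (inert)
  CO₂: 0 + 2(142.4) = 284.7
  H₂O: 0 + 3(142.4) = 427.1
Dry total = 4043 lbmol/h; y_CO₂ (dry) = 284.7 / 4043 = 0.07042.

0.0704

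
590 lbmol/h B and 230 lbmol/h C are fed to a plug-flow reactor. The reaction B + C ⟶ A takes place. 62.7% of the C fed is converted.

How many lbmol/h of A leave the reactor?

C reacted = 0.627 × 230 = 144.2 lbmol/h; ν_C = −1, so ξ = 144.2/1 = 144.2 lbmol/h.
Outlet amounts (n = n₀ + ν ξ):
  B: 590 − 1(144.2) = 445.8
  C: 230 − 1(144.2) = 85.79
  A: 0 + 1(144.2) = 144.2

144 lbmol/h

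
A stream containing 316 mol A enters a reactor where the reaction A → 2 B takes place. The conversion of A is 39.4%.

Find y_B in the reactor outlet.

A reacted = 0.394 × 316 = 124.5 mol; ν_A = −1, so ξ = 124.5/1 = 124.5 mol.
Outlet amounts (n = n₀ + ν ξ):
  A: 316 − 1(124.5) = 191.5
  B: 0 + 2(124.5) = 249
Total out = 440.5 mol; y_B = 249 / 440.5 = 0.5653.

0.565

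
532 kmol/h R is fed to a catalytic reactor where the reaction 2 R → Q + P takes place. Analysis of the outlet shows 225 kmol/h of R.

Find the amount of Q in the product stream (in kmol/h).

For R: n = n₀ − 2ξ → 225 = 532 − 2ξ, giving ξ = 153.5 kmol/h.
Outlet amounts (n = n₀ + ν ξ):
  R: 532 − 2(153.5) = 225
  Q: 0 + 1(153.5) = 153.5
  P: 0 + 1(153.5) = 153.5

154 kmol/h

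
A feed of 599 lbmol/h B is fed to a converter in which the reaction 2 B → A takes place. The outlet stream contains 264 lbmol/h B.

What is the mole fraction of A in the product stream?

For B: n = n₀ − 2ξ → 264 = 599 − 2ξ, giving ξ = 167.5 lbmol/h.
Outlet amounts (n = n₀ + ν ξ):
  B: 599 − 2(167.5) = 264
  A: 0 + 1(167.5) = 167.5
Total out = 431.5 lbmol/h; y_A = 167.5 / 431.5 = 0.3882.

0.388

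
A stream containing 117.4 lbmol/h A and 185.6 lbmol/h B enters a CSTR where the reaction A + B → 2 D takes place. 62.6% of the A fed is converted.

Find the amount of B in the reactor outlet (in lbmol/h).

A reacted = 0.626 × 117.4 = 73.49 lbmol/h; ν_A = −1, so ξ = 73.49/1 = 73.49 lbmol/h.
Outlet amounts (n = n₀ + ν ξ):
  A: 117.4 − 1(73.49) = 43.91
  B: 185.6 − 1(73.49) = 112.1
  D: 0 + 2(73.49) = 147

112 lbmol/h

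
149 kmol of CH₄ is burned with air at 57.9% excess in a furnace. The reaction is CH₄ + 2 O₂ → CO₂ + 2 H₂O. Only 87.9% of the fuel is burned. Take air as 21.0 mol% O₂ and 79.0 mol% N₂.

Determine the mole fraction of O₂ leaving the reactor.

Stoichiometric O₂ = 2 × 149 = 298 kmol; O₂ fed = 298 × 1.579 = 470.5 kmol.
N₂ fed = 470.5 × 79/21 = 1770 kmol.
Fuel reacted = 0.879 × 149 → ξ = 131 kmol.
Outlet (n = n₀ + ν ξ):
  CH₄: 149 − 1(131) = 18.03
  O₂: 470.5 − 2(131) = 208.6
  N₂: 1770 (inert)
  CO₂: 0 + 1(131) = 131
  H₂O: 0 + 2(131) = 261.9
Total out = 2390 kmol; y_O₂ = 208.6 / 2390 = 0.08729.

0.0873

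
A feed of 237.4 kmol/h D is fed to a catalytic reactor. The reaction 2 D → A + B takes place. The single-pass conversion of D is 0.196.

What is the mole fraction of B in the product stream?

D reacted = 0.196 × 237.4 = 46.53 kmol/h; ν_D = −2, so ξ = 46.53/2 = 23.27 kmol/h.
Outlet amounts (n = n₀ + ν ξ):
  D: 237.4 − 2(23.27) = 190.9
  A: 0 + 1(23.27) = 23.27
  B: 0 + 1(23.27) = 23.27
Total out = 237.4 kmol/h; y_B = 23.27 / 237.4 = 0.098.

0.098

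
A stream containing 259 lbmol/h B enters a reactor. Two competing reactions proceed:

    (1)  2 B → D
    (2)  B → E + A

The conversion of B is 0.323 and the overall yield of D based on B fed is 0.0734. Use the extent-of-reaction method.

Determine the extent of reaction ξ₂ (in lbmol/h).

Yield of D: 1ξ₁ / 259 = 0.0734 → ξ₁ = 19.01 lbmol/h.
Conversion of B: 2ξ₁ + 1ξ₂ = 0.323 × 259 = 83.66 → ξ₂ = 45.64 lbmol/h.
Outlet amounts (n = n₀ + Σ ν·ξ):
  B: 259 − 2(19.01) − 1(45.64) = 175.3
  D: 0 + 1(19.01) = 19.01
  E: 0 + 1(45.64) = 45.64
  A: 0 + 1(45.64) = 45.64

ξ₂ = 45.6 lbmol/h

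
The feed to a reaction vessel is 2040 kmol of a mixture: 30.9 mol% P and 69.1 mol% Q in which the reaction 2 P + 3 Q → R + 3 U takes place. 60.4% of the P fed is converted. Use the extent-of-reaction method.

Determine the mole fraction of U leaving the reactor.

0.309

P reacted = 0.604 × 630.4 = 380.7 kmol; ν_P = −2, so ξ = 380.7/2 = 190.4 kmol.
Outlet amounts (n = n₀ + ν ξ):
  P: 630.4 − 2(190.4) = 249.6
  Q: 1410 − 3(190.4) = 838.5
  R: 0 + 1(190.4) = 190.4
  U: 0 + 3(190.4) = 571.1
Total out = 1850 kmol; y_U = 571.1 / 1850 = 0.3088.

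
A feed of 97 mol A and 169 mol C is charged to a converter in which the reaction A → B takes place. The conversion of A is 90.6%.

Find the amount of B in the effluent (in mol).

87.9 mol

A reacted = 0.906 × 97 = 87.88 mol; ν_A = −1, so ξ = 87.88/1 = 87.88 mol.
Outlet amounts (n = n₀ + ν ξ):
  A: 97 − 1(87.88) = 9.118
  B: 0 + 1(87.88) = 87.88
  C: 169 (inert)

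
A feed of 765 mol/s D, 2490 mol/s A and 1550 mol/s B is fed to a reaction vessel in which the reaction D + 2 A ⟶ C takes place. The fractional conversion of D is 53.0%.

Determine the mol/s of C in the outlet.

405 mol/s

D reacted = 0.53 × 765 = 405.5 mol/s; ν_D = −1, so ξ = 405.5/1 = 405.5 mol/s.
Outlet amounts (n = n₀ + ν ξ):
  D: 765 − 1(405.5) = 359.5
  A: 2490 − 2(405.5) = 1679
  C: 0 + 1(405.5) = 405.5
  B: 1550 (inert)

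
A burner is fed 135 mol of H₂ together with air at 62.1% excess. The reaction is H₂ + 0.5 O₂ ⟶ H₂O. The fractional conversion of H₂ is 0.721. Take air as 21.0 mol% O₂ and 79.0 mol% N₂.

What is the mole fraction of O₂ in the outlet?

Stoichiometric O₂ = 0.5 × 135 = 67.5 mol; O₂ fed = 67.5 × 1.621 = 109.4 mol.
N₂ fed = 109.4 × 79/21 = 411.6 mol.
Fuel reacted = 0.721 × 135 → ξ = 97.33 mol.
Outlet (n = n₀ + ν ξ):
  H₂: 135 − 1(97.33) = 37.67
  O₂: 109.4 − 0.5(97.33) = 60.75
  N₂: 411.6 (inert)
  H₂O: 0 + 1(97.33) = 97.33
Total out = 607.4 mol; y_O₂ = 60.75 / 607.4 = 0.1.

0.1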